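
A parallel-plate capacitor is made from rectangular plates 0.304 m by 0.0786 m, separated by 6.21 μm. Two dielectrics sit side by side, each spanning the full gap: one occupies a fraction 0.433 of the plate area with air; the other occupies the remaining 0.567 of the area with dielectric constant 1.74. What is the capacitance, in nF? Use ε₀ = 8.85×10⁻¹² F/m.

A = 0.304 × 0.0786 m² = 2.39×10⁻² m².
Side-by-side slabs ⇒ two capacitors in parallel, each spanning the full gap.
C₁ = κ₁ε₀A₁/d = 1.00 × 8.85×10⁻¹² × 1.03×10⁻² / 6.21×10⁻⁶ = 1.47×10⁻⁸ F.
C₂ = κ₂ε₀A₂/d = 1.74 × 8.85×10⁻¹² × 1.35×10⁻² / 6.21×10⁻⁶ = 3.36×10⁻⁸ F.
C = C₁ + C₂ = 4.83×10⁻⁸ F.

C ≈ 48.3 nF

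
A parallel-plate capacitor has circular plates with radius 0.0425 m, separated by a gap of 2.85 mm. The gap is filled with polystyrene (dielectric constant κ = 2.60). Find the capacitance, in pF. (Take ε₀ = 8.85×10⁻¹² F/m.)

A = π(0.0425 m)² = 5.67×10⁻³ m².
C = κε₀A/d = 2.60 × 8.85×10⁻¹² × 5.67×10⁻³ / 2.85×10⁻³ = 4.58×10⁻¹¹ F.

C ≈ 45.8 pF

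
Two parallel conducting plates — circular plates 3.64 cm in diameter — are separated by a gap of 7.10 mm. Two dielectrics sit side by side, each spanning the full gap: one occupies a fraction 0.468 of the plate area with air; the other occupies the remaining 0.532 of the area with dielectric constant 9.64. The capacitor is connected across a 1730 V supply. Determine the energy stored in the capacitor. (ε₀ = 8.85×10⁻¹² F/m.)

A = π(3.64/2 cm)² = 1.04×10⁻³ m².
Side-by-side slabs ⇒ two capacitors in parallel, each spanning the full gap.
C₁ = κ₁ε₀A₁/d = 1.00 × 8.85×10⁻¹² × 4.87×10⁻⁴ / 7.10×10⁻³ = 6.07×10⁻¹³ F.
C₂ = κ₂ε₀A₂/d = 9.64 × 8.85×10⁻¹² × 5.54×10⁻⁴ / 7.10×10⁻³ = 6.65×10⁻¹² F.
C = C₁ + C₂ = 7.26×10⁻¹² F.
U = ½CV² = ½ × 7.26×10⁻¹² × (1730)² = 1.09×10⁻⁵ J.

10.9 μJ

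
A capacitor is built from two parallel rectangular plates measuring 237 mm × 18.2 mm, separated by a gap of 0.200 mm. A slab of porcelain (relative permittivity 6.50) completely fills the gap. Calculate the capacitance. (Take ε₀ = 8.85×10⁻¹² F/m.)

A = 237 × 18.2 mm² = 4.31×10⁻³ m².
C = κε₀A/d = 6.50 × 8.85×10⁻¹² × 4.31×10⁻³ / 2.00×10⁻⁴ = 1.24×10⁻⁹ F.

1.24 nF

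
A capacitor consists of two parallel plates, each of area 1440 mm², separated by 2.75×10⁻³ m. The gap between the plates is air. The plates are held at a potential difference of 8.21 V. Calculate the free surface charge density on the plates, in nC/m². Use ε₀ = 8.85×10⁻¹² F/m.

A = 1440 mm² = 1.44×10⁻³ m².
C = ε₀A/d = 8.85×10⁻¹² × 1.44×10⁻³ / 2.75×10⁻³ = 4.63×10⁻¹² F.
σ = Q/A = CV/A = 4.63×10⁻¹² × 8.21 / 1.44×10⁻³ = 2.64×10⁻⁸ C/m².

26.4 nC/m²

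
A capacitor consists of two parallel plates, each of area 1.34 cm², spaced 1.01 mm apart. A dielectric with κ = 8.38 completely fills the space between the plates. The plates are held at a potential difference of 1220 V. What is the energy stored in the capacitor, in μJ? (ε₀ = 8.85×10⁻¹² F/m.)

A = 1.34 cm² = 1.34×10⁻⁴ m².
C = κε₀A/d = 8.38 × 8.85×10⁻¹² × 1.34×10⁻⁴ / 1.01×10⁻³ = 9.84×10⁻¹² F.
U = ½CV² = ½ × 9.84×10⁻¹² × (1220)² = 7.32×10⁻⁶ J.

7.32 μJ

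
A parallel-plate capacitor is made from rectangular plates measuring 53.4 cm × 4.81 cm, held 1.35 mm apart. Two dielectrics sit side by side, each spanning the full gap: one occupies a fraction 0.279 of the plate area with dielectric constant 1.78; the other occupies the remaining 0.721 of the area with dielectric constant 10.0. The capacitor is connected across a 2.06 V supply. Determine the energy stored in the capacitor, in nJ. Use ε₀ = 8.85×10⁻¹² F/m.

2.75 nJ

A = 53.4 × 4.81 cm² = 2.57×10⁻² m².
Side-by-side slabs ⇒ two capacitors in parallel, each spanning the full gap.
C₁ = κ₁ε₀A₁/d = 1.78 × 8.85×10⁻¹² × 7.17×10⁻³ / 1.35×10⁻³ = 8.36×10⁻¹¹ F.
C₂ = κ₂ε₀A₂/d = 10.0 × 8.85×10⁻¹² × 1.85×10⁻² / 1.35×10⁻³ = 1.21×10⁻⁹ F.
C = C₁ + C₂ = 1.30×10⁻⁹ F.
U = ½CV² = ½ × 1.30×10⁻⁹ × (2.06)² = 2.75×10⁻⁹ J.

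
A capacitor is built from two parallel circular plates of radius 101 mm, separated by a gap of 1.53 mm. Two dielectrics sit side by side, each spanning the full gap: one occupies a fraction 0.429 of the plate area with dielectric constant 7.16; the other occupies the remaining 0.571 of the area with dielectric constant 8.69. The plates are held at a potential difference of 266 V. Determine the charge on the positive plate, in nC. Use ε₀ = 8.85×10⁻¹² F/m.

A = π(101 mm)² = 3.20×10⁻² m².
Side-by-side slabs ⇒ two capacitors in parallel, each spanning the full gap.
C₁ = κ₁ε₀A₁/d = 7.16 × 8.85×10⁻¹² × 1.37×10⁻² / 1.53×10⁻³ = 5.69×10⁻¹⁰ F.
C₂ = κ₂ε₀A₂/d = 8.69 × 8.85×10⁻¹² × 1.83×10⁻² / 1.53×10⁻³ = 9.20×10⁻¹⁰ F.
C = C₁ + C₂ = 1.49×10⁻⁹ F.
Q = CV = 1.49×10⁻⁹ × 266 = 3.96×10⁻⁷ C.

Q ≈ 396 nC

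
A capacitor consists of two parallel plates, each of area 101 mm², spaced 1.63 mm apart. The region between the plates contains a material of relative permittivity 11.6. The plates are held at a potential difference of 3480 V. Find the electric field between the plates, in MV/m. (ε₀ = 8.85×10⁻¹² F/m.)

E = V/d = 3480 / 1.63×10⁻³ = 2.13×10⁶ V/m.

E ≈ 2.13 MV/m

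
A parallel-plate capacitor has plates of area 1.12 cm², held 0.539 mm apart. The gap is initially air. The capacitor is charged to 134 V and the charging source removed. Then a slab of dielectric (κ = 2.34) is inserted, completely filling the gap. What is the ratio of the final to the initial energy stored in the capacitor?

Isolated ⇒ Q is held fixed.
C₂ = 2.34 C₁ and U = Q²/(2C), so U₂/U₁ = C₁/C₂ = 0.427.

U₂/U₁ ≈ 0.427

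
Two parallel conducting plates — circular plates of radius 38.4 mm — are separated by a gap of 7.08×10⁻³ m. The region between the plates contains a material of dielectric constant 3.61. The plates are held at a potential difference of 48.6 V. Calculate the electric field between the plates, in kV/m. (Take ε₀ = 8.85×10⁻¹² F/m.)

E = V/d = 48.6 / 7.08×10⁻³ = 6.86×10³ V/m.

E ≈ 6.86 kV/m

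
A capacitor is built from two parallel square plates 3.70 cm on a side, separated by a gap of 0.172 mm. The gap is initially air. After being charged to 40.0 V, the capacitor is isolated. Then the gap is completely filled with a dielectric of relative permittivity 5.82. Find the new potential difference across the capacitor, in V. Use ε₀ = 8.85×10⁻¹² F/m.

V ≈ 6.87 V

A = (3.70 cm)² = 1.37×10⁻³ m².
Initially C₁ = ε₀A/d = 8.85×10⁻¹² × 1.37×10⁻³ / 1.72×10⁻⁴ = 7.04×10⁻¹¹ F.
V₁ = 40.0 V.
Isolated ⇒ Q is held fixed. C₂ = 5.82 C₁ and V = Q/C, so V₂/V₁ = C₁/C₂ = 0.172.
V₂ = 0.172 × 40.0 = 6.87 V.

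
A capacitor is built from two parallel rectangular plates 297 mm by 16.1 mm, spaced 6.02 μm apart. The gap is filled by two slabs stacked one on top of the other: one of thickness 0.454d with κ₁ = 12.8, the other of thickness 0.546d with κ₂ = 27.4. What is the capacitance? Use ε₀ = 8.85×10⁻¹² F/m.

C ≈ 127 nF

A = 297 × 16.1 mm² = 4.78×10⁻³ m².
Stacked slabs ⇒ two capacitors in series, each with the full plate area.
C₁ = κ₁ε₀A/d₁ = 12.8 × 8.85×10⁻¹² × 4.78×10⁻³ / 2.73×10⁻⁶ = 1.98×10⁻⁷ F.
C₂ = κ₂ε₀A/d₂ = 27.4 × 8.85×10⁻¹² × 4.78×10⁻³ / 3.29×10⁻⁶ = 3.53×10⁻⁷ F.
C = (1/C₁ + 1/C₂)⁻¹ = 1.27×10⁻⁷ F.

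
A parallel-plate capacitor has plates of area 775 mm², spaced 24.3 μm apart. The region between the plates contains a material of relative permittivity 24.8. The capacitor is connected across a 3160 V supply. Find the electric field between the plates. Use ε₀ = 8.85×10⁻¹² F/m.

E = V/d = 3160 / 2.43×10⁻⁵ = 1.30×10⁸ V/m.

130 MV/m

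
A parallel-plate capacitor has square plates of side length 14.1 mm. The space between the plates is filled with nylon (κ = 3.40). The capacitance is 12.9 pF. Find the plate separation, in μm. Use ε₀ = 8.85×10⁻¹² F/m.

d ≈ 464 μm

A = (14.1 mm)² = 1.99×10⁻⁴ m².
d = κε₀A/C = 3.40 × 8.85×10⁻¹² × 1.99×10⁻⁴ / 1.29×10⁻¹¹ = 4.64×10⁻⁴ m.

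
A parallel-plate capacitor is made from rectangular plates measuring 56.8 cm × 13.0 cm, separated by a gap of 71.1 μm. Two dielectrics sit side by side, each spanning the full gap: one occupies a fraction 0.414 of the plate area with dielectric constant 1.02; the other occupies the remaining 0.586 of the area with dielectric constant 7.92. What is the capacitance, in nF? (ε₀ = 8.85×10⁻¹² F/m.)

C ≈ 46.5 nF

A = 56.8 × 13.0 cm² = 7.38×10⁻² m².
Side-by-side slabs ⇒ two capacitors in parallel, each spanning the full gap.
C₁ = κ₁ε₀A₁/d = 1.02 × 8.85×10⁻¹² × 3.06×10⁻² / 7.11×10⁻⁵ = 3.88×10⁻⁹ F.
C₂ = κ₂ε₀A₂/d = 7.92 × 8.85×10⁻¹² × 4.33×10⁻² / 7.11×10⁻⁵ = 4.27×10⁻⁸ F.
C = C₁ + C₂ = 4.65×10⁻⁸ F.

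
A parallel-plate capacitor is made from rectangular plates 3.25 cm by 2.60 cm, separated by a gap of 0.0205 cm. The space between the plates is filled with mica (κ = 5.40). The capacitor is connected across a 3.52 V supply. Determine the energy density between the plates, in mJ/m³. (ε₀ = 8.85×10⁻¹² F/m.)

u ≈ 7.05 mJ/m³

E = V/d = 3.52 / 2.05×10⁻⁴ = 1.72×10⁴ V/m.
u = ½κε₀E² = ½ × 5.40 × 8.85×10⁻¹² × (1.72×10⁴)² = 7.05×10⁻³ J/m³.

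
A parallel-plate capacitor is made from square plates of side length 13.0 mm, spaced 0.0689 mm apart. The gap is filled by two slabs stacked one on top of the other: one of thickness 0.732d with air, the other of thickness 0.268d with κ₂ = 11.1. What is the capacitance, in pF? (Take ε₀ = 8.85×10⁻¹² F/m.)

A = (13.0 mm)² = 1.69×10⁻⁴ m².
Stacked slabs ⇒ two capacitors in series, each with the full plate area.
C₁ = κ₁ε₀A/d₁ = 1.00 × 8.85×10⁻¹² × 1.69×10⁻⁴ / 5.04×10⁻⁵ = 2.97×10⁻¹¹ F.
C₂ = κ₂ε₀A/d₂ = 11.1 × 8.85×10⁻¹² × 1.69×10⁻⁴ / 1.85×10⁻⁵ = 8.99×10⁻¹⁰ F.
C = (1/C₁ + 1/C₂)⁻¹ = 2.87×10⁻¹¹ F.

C ≈ 28.7 pF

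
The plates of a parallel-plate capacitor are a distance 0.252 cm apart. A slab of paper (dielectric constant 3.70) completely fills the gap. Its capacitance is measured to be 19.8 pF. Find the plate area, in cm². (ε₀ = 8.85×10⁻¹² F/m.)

A = Cd/(κε₀) = 1.98×10⁻¹¹ × 2.52×10⁻³ / (3.70 × 8.85×10⁻¹²) = 1.52×10⁻³ m².

A ≈ 15.2 cm²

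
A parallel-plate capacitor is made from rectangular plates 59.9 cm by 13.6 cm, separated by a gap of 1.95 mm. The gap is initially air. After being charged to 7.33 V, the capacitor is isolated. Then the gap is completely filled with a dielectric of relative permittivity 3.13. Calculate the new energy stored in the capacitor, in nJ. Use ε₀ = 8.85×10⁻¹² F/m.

3.17 nJ

A = 59.9 × 13.6 cm² = 8.15×10⁻² m².
Initially C₁ = ε₀A/d = 8.85×10⁻¹² × 8.15×10⁻² / 1.95×10⁻³ = 3.70×10⁻¹⁰ F.
U₁ = 9.93×10⁻⁹ J.
Isolated ⇒ Q is held fixed. C₂ = 3.13 C₁ and U = Q²/(2C), so U₂/U₁ = C₁/C₂ = 0.319.
U₂ = 0.319 × 9.93×10⁻⁹ = 3.17×10⁻⁹ J.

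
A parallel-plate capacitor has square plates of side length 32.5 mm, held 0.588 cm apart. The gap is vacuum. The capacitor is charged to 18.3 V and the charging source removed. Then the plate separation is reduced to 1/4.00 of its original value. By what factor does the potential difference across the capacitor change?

0.250

Isolated ⇒ Q is held fixed.
C₂ = 4.00 C₁ and V = Q/C, so V₂/V₁ = C₁/C₂ = 0.250.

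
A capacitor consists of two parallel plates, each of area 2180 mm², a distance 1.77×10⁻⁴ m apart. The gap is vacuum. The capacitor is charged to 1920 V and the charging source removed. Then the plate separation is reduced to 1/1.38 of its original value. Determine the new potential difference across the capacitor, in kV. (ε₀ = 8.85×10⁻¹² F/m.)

A = 2180 mm² = 2.18×10⁻³ m².
Initially C₁ = ε₀A/d = 8.85×10⁻¹² × 2.18×10⁻³ / 1.77×10⁻⁴ = 1.09×10⁻¹⁰ F.
V₁ = 1.92×10³ V.
Isolated ⇒ Q is held fixed. C₂ = 1.38 C₁ and V = Q/C, so V₂/V₁ = C₁/C₂ = 0.725.
V₂ = 0.725 × 1.92×10³ = 1.39×10³ V.

V ≈ 1.39 kV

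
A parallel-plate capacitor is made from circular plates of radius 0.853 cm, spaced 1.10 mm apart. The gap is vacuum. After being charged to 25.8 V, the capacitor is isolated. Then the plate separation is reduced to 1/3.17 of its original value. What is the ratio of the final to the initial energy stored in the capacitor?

0.315

Isolated ⇒ Q is held fixed.
C₂ = 3.17 C₁ and U = Q²/(2C), so U₂/U₁ = C₁/C₂ = 0.315.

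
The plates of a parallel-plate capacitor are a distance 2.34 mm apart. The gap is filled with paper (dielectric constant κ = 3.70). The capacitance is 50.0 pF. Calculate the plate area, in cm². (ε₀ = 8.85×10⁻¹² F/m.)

A = Cd/(κε₀) = 5.00×10⁻¹¹ × 2.34×10⁻³ / (3.70 × 8.85×10⁻¹²) = 3.57×10⁻³ m².

A ≈ 35.7 cm²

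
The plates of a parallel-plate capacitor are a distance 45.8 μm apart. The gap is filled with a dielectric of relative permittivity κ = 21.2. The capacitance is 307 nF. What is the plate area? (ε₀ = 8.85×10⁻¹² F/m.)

A = Cd/(κε₀) = 3.07×10⁻⁷ × 4.58×10⁻⁵ / (21.2 × 8.85×10⁻¹²) = 7.49×10⁻² m².

7.49×10⁴ mm²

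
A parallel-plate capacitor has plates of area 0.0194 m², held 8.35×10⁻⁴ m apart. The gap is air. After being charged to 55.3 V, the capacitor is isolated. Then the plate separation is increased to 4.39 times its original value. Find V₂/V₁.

V₂/V₁ ≈ 4.39

Isolated ⇒ Q is held fixed.
C₂ = 0.228 C₁ and V = Q/C, so V₂/V₁ = C₁/C₂ = 4.39.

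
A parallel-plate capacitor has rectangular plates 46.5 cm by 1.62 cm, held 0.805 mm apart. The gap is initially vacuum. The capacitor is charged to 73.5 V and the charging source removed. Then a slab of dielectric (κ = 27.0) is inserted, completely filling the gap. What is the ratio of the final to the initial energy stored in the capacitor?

U₂/U₁ ≈ 0.0370

Isolated ⇒ Q is held fixed.
C₂ = 27.0 C₁ and U = Q²/(2C), so U₂/U₁ = C₁/C₂ = 0.0370.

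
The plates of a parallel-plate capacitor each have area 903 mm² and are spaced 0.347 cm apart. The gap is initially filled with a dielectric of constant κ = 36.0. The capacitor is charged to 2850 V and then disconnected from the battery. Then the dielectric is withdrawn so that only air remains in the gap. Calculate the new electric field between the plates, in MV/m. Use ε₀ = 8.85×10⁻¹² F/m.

29.6 MV/m

A = 903 mm² = 9.03×10⁻⁴ m².
Initially C₁ = κε₀A/d = 36.0 × 8.85×10⁻¹² × 9.03×10⁻⁴ / 3.47×10⁻³ = 8.29×10⁻¹¹ F.
E₁ = 8.21×10⁵ V/m.
Isolated ⇒ Q is held fixed. V₂ = Q/C₂ = V₁/0.0278; E = V/d, so E₂/E₁ = (V₂/V₁)(d₁/d₂) = 36.0.
E₂ = 36.0 × 8.21×10⁵ = 2.96×10⁷ V/m.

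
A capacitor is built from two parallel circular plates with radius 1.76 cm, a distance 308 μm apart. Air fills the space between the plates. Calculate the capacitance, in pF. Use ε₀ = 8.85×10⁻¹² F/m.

A = π(1.76 cm)² = 9.73×10⁻⁴ m².
C = ε₀A/d = 8.85×10⁻¹² × 9.73×10⁻⁴ / 3.08×10⁻⁴ = 2.80×10⁻¹¹ F.

C ≈ 28.0 pF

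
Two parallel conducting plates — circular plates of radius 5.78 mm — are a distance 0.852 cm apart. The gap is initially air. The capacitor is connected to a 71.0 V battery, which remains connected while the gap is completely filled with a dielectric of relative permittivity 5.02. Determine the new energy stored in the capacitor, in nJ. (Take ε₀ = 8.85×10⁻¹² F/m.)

1.38 nJ

A = π(5.78 mm)² = 1.05×10⁻⁴ m².
Initially C₁ = ε₀A/d = 8.85×10⁻¹² × 1.05×10⁻⁴ / 8.52×10⁻³ = 1.09×10⁻¹³ F.
U₁ = 2.75×10⁻¹⁰ J.
Battery connected ⇒ V is held fixed. C₂ = 5.02 C₁ and U = ½CV², so U₂/U₁ = C₂/C₁ = 5.02.
U₂ = 5.02 × 2.75×10⁻¹⁰ = 1.38×10⁻⁹ J.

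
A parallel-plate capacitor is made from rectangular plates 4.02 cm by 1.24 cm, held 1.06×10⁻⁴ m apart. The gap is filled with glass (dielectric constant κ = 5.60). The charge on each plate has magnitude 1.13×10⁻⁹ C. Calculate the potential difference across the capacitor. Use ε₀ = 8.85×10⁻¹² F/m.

4.85 V

A = 4.02 × 1.24 cm² = 4.98×10⁻⁴ m².
C = κε₀A/d = 5.60 × 8.85×10⁻¹² × 4.98×10⁻⁴ / 1.06×10⁻⁴ = 2.33×10⁻¹⁰ F.
V = Q/C = 1.13×10⁻⁹ / 2.33×10⁻¹⁰ = 4.85 V.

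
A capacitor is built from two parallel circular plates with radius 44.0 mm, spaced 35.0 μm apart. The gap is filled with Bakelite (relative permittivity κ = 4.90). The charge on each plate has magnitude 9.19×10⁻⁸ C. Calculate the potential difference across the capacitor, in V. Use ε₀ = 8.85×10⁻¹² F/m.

A = π(44.0 mm)² = 6.08×10⁻³ m².
C = κε₀A/d = 4.90 × 8.85×10⁻¹² × 6.08×10⁻³ / 3.50×10⁻⁵ = 7.54×10⁻⁹ F.
V = Q/C = 9.19×10⁻⁸ / 7.54×10⁻⁹ = 12.2 V.

12.2 V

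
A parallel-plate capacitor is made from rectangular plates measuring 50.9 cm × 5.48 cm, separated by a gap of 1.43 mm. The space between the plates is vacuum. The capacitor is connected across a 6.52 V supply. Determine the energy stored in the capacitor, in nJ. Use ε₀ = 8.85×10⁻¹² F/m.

3.67 nJ

A = 50.9 × 5.48 cm² = 2.79×10⁻² m².
C = ε₀A/d = 8.85×10⁻¹² × 2.79×10⁻² / 1.43×10⁻³ = 1.73×10⁻¹⁰ F.
U = ½CV² = ½ × 1.73×10⁻¹⁰ × (6.52)² = 3.67×10⁻⁹ J.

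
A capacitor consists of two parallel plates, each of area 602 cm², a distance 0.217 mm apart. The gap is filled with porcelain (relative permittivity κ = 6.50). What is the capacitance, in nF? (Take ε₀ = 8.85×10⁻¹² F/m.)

A = 602 cm² = 6.02×10⁻² m².
C = κε₀A/d = 6.50 × 8.85×10⁻¹² × 6.02×10⁻² / 2.17×10⁻⁴ = 1.60×10⁻⁸ F.

16.0 nF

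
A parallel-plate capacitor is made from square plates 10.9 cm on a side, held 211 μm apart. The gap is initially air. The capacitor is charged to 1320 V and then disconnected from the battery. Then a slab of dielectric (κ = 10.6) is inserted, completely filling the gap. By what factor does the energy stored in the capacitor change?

Isolated ⇒ Q is held fixed.
C₂ = 10.6 C₁ and U = Q²/(2C), so U₂/U₁ = C₁/C₂ = 0.0943.

0.0943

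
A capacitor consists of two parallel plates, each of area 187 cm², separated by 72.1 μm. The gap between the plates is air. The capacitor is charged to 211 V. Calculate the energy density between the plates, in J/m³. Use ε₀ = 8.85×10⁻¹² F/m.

E = V/d = 211 / 7.21×10⁻⁵ = 2.93×10⁶ V/m.
u = ½ε₀E² = ½ × 8.85×10⁻¹² × (2.93×10⁶)² = 37.9 J/m³.

u ≈ 37.9 J/m³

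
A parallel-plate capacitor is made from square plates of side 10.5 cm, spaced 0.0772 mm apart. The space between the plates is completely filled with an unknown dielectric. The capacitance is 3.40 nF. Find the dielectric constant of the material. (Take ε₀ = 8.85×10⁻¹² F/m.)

A = (10.5 cm)² = 1.10×10⁻² m².
κ = Cd/(ε₀A) = 3.40×10⁻⁹ × 7.72×10⁻⁵ / (8.85×10⁻¹² × 1.10×10⁻²) = 2.69.

2.69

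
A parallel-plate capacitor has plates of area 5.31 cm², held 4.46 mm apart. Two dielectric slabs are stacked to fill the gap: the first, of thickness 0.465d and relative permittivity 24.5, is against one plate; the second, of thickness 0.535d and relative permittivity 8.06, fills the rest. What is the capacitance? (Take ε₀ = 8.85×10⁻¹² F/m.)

A = 5.31 cm² = 5.31×10⁻⁴ m².
Stacked slabs ⇒ two capacitors in series, each with the full plate area.
C₁ = κ₁ε₀A/d₁ = 24.5 × 8.85×10⁻¹² × 5.31×10⁻⁴ / 2.07×10⁻³ = 5.55×10⁻¹¹ F.
C₂ = κ₂ε₀A/d₂ = 8.06 × 8.85×10⁻¹² × 5.31×10⁻⁴ / 2.39×10⁻³ = 1.59×10⁻¹¹ F.
C = (1/C₁ + 1/C₂)⁻¹ = 1.23×10⁻¹¹ F.

C ≈ 12.3 pF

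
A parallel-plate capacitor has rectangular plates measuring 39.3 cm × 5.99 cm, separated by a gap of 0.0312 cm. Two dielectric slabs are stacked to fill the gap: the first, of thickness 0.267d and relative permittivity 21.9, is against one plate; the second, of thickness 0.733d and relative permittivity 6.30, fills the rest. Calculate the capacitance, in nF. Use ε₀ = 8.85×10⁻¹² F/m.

C ≈ 5.19 nF

A = 39.3 × 5.99 cm² = 2.35×10⁻² m².
Stacked slabs ⇒ two capacitors in series, each with the full plate area.
C₁ = κ₁ε₀A/d₁ = 21.9 × 8.85×10⁻¹² × 2.35×10⁻² / 8.33×10⁻⁵ = 5.48×10⁻⁸ F.
C₂ = κ₂ε₀A/d₂ = 6.30 × 8.85×10⁻¹² × 2.35×10⁻² / 2.29×10⁻⁴ = 5.74×10⁻⁹ F.
C = (1/C₁ + 1/C₂)⁻¹ = 5.19×10⁻⁹ F.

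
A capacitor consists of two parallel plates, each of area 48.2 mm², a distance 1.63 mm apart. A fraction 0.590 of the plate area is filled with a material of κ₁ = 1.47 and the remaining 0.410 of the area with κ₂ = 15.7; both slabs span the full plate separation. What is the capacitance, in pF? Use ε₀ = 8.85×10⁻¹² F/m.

A = 48.2 mm² = 4.82×10⁻⁵ m².
Side-by-side slabs ⇒ two capacitors in parallel, each spanning the full gap.
C₁ = κ₁ε₀A₁/d = 1.47 × 8.85×10⁻¹² × 2.84×10⁻⁵ / 1.63×10⁻³ = 2.27×10⁻¹³ F.
C₂ = κ₂ε₀A₂/d = 15.7 × 8.85×10⁻¹² × 1.98×10⁻⁵ / 1.63×10⁻³ = 1.68×10⁻¹² F.
C = C₁ + C₂ = 1.91×10⁻¹² F.

C ≈ 1.91 pF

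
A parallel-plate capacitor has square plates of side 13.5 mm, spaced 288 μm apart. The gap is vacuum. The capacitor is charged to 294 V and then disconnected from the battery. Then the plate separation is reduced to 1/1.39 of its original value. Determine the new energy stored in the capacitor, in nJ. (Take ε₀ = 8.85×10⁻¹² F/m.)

A = (13.5 mm)² = 1.82×10⁻⁴ m².
Initially C₁ = ε₀A/d = 8.85×10⁻¹² × 1.82×10⁻⁴ / 2.88×10⁻⁴ = 5.60×10⁻¹² F.
U₁ = 2.42×10⁻⁷ J.
Isolated ⇒ Q is held fixed. C₂ = 1.39 C₁ and U = Q²/(2C), so U₂/U₁ = C₁/C₂ = 0.719.
U₂ = 0.719 × 2.42×10⁻⁷ = 1.74×10⁻⁷ J.

U ≈ 174 nJ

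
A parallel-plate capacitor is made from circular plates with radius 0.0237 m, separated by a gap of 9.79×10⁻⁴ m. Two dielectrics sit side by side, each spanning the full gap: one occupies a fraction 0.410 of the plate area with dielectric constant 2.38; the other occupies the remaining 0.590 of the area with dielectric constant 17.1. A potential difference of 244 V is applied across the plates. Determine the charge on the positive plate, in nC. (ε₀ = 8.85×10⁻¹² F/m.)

Q ≈ 43.1 nC

A = π(0.0237 m)² = 1.76×10⁻³ m².
Side-by-side slabs ⇒ two capacitors in parallel, each spanning the full gap.
C₁ = κ₁ε₀A₁/d = 2.38 × 8.85×10⁻¹² × 7.23×10⁻⁴ / 9.79×10⁻⁴ = 1.56×10⁻¹¹ F.
C₂ = κ₂ε₀A₂/d = 17.1 × 8.85×10⁻¹² × 1.04×10⁻³ / 9.79×10⁻⁴ = 1.61×10⁻¹⁰ F.
C = C₁ + C₂ = 1.77×10⁻¹⁰ F.
Q = CV = 1.77×10⁻¹⁰ × 244 = 4.31×10⁻⁸ C.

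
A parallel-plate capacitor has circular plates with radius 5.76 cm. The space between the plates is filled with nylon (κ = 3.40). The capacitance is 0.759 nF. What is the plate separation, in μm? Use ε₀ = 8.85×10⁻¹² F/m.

413 μm

A = π(5.76 cm)² = 1.04×10⁻² m².
d = κε₀A/C = 3.40 × 8.85×10⁻¹² × 1.04×10⁻² / 7.59×10⁻¹⁰ = 4.13×10⁻⁴ m.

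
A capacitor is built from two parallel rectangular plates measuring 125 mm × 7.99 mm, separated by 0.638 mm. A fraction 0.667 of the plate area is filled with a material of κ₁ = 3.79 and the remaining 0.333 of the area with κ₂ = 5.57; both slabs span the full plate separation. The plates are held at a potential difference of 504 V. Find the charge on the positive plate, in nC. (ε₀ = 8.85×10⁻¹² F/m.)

A = 125 × 7.99 mm² = 9.99×10⁻⁴ m².
Side-by-side slabs ⇒ two capacitors in parallel, each spanning the full gap.
C₁ = κ₁ε₀A₁/d = 3.79 × 8.85×10⁻¹² × 6.66×10⁻⁴ / 6.38×10⁻⁴ = 3.50×10⁻¹¹ F.
C₂ = κ₂ε₀A₂/d = 5.57 × 8.85×10⁻¹² × 3.33×10⁻⁴ / 6.38×10⁻⁴ = 2.57×10⁻¹¹ F.
C = C₁ + C₂ = 6.07×10⁻¹¹ F.
Q = CV = 6.07×10⁻¹¹ × 504 = 3.06×10⁻⁸ C.

30.6 nC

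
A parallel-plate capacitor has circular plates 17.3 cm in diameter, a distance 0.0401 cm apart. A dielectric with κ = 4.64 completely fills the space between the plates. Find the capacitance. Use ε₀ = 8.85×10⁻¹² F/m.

2.41 nF

A = π(17.3/2 cm)² = 2.35×10⁻² m².
C = κε₀A/d = 4.64 × 8.85×10⁻¹² × 2.35×10⁻² / 4.01×10⁻⁴ = 2.41×10⁻⁹ F.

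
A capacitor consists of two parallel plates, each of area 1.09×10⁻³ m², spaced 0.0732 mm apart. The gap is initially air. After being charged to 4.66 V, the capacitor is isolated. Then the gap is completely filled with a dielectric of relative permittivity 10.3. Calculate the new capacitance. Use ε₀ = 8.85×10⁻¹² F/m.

Initially C₁ = ε₀A/d = 8.85×10⁻¹² × 1.09×10⁻³ / 7.32×10⁻⁵ = 1.32×10⁻¹⁰ F.
C = κε₀A/d scales with κ, so C₂/C₁ = κ = 10.3.
C₂ = 10.3 × 1.32×10⁻¹⁰ = 1.36×10⁻⁹ F.

C ≈ 1.36 nF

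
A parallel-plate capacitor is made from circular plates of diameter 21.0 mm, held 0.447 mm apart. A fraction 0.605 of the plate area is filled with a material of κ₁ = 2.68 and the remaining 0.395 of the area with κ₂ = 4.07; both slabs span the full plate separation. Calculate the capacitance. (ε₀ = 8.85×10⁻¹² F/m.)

A = π(21.0/2 mm)² = 3.46×10⁻⁴ m².
Side-by-side slabs ⇒ two capacitors in parallel, each spanning the full gap.
C₁ = κ₁ε₀A₁/d = 2.68 × 8.85×10⁻¹² × 2.10×10⁻⁴ / 4.47×10⁻⁴ = 1.11×10⁻¹¹ F.
C₂ = κ₂ε₀A₂/d = 4.07 × 8.85×10⁻¹² × 1.37×10⁻⁴ / 4.47×10⁻⁴ = 1.10×10⁻¹¹ F.
C = C₁ + C₂ = 2.21×10⁻¹¹ F.

22.1 pF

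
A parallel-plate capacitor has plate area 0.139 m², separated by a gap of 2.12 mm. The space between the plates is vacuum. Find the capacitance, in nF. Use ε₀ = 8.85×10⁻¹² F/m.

C = ε₀A/d = 8.85×10⁻¹² × 0.139 / 2.12×10⁻³ = 5.80×10⁻¹⁰ F.

C ≈ 0.580 nF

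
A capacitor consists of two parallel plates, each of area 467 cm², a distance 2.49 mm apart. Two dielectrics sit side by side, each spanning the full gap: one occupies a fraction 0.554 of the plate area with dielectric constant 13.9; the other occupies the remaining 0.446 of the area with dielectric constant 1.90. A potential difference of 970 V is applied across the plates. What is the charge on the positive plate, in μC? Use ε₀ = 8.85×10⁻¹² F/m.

A = 467 cm² = 4.67×10⁻² m².
Side-by-side slabs ⇒ two capacitors in parallel, each spanning the full gap.
C₁ = κ₁ε₀A₁/d = 13.9 × 8.85×10⁻¹² × 2.59×10⁻² / 2.49×10⁻³ = 1.28×10⁻⁹ F.
C₂ = κ₂ε₀A₂/d = 1.90 × 8.85×10⁻¹² × 2.08×10⁻² / 2.49×10⁻³ = 1.41×10⁻¹⁰ F.
C = C₁ + C₂ = 1.42×10⁻⁹ F.
Q = CV = 1.42×10⁻⁹ × 970 = 1.38×10⁻⁶ C.

1.38 μC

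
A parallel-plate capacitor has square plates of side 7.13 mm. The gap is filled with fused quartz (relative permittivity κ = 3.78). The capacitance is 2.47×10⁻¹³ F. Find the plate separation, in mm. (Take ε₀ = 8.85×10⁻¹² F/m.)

A = (7.13 mm)² = 5.08×10⁻⁵ m².
d = κε₀A/C = 3.78 × 8.85×10⁻¹² × 5.08×10⁻⁵ / 2.47×10⁻¹³ = 6.89×10⁻³ m.

6.89 mm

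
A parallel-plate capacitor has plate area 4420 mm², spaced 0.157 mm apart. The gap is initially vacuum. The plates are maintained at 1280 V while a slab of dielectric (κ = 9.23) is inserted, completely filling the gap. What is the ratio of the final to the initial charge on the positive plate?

Q₂/Q₁ ≈ 9.23

Battery connected ⇒ V is held fixed.
C₂ = 9.23 C₁ and Q = CV, so Q₂/Q₁ = C₂/C₁ = 9.23.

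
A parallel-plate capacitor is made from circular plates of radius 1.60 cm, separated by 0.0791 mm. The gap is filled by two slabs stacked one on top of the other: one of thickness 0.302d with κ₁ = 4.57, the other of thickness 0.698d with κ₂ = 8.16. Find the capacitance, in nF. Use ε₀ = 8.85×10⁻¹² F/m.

C ≈ 0.593 nF

A = π(1.60 cm)² = 8.04×10⁻⁴ m².
Stacked slabs ⇒ two capacitors in series, each with the full plate area.
C₁ = κ₁ε₀A/d₁ = 4.57 × 8.85×10⁻¹² × 8.04×10⁻⁴ / 2.39×10⁻⁵ = 1.36×10⁻⁹ F.
C₂ = κ₂ε₀A/d₂ = 8.16 × 8.85×10⁻¹² × 8.04×10⁻⁴ / 5.52×10⁻⁵ = 1.05×10⁻⁹ F.
C = (1/C₁ + 1/C₂)⁻¹ = 5.93×10⁻¹⁰ F.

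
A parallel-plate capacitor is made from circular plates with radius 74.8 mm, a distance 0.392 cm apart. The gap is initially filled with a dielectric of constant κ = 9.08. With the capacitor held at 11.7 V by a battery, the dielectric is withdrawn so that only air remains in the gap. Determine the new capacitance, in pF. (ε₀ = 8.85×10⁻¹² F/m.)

A = π(74.8 mm)² = 1.76×10⁻² m².
Initially C₁ = κε₀A/d = 9.08 × 8.85×10⁻¹² × 1.76×10⁻² / 3.92×10⁻³ = 3.60×10⁻¹⁰ F.
C = κε₀A/d scales with κ, so C₂/C₁ = 1/κ = 1/9.08 = 0.110.
C₂ = 0.110 × 3.60×10⁻¹⁰ = 3.97×10⁻¹¹ F.

39.7 pF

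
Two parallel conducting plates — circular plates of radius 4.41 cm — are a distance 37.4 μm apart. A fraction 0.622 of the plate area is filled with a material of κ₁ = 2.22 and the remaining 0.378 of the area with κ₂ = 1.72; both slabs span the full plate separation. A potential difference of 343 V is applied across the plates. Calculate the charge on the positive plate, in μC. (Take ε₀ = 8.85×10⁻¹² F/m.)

Q ≈ 1.01 μC

A = π(4.41 cm)² = 6.11×10⁻³ m².
Side-by-side slabs ⇒ two capacitors in parallel, each spanning the full gap.
C₁ = κ₁ε₀A₁/d = 2.22 × 8.85×10⁻¹² × 3.80×10⁻³ / 3.74×10⁻⁵ = 2.00×10⁻⁹ F.
C₂ = κ₂ε₀A₂/d = 1.72 × 8.85×10⁻¹² × 2.31×10⁻³ / 3.74×10⁻⁵ = 9.40×10⁻¹⁰ F.
C = C₁ + C₂ = 2.94×10⁻⁹ F.
Q = CV = 2.94×10⁻⁹ × 343 = 1.01×10⁻⁶ C.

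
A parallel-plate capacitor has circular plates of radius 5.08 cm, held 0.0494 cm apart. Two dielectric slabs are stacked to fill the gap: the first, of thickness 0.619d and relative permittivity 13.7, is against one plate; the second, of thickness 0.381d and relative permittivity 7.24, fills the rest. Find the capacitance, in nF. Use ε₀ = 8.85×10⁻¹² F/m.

A = π(5.08 cm)² = 8.11×10⁻³ m².
Stacked slabs ⇒ two capacitors in series, each with the full plate area.
C₁ = κ₁ε₀A/d₁ = 13.7 × 8.85×10⁻¹² × 8.11×10⁻³ / 3.06×10⁻⁴ = 3.21×10⁻⁹ F.
C₂ = κ₂ε₀A/d₂ = 7.24 × 8.85×10⁻¹² × 8.11×10⁻³ / 1.88×10⁻⁴ = 2.76×10⁻⁹ F.
C = (1/C₁ + 1/C₂)⁻¹ = 1.48×10⁻⁹ F.

1.48 nF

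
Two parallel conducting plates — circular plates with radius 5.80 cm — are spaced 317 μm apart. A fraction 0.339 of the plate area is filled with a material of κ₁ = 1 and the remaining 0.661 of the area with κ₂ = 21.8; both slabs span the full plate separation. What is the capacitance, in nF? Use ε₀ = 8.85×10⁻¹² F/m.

A = π(5.80 cm)² = 1.06×10⁻² m².
Side-by-side slabs ⇒ two capacitors in parallel, each spanning the full gap.
C₁ = κ₁ε₀A₁/d = 1.00 × 8.85×10⁻¹² × 3.58×10⁻³ / 3.17×10⁻⁴ = 1.00×10⁻¹⁰ F.
C₂ = κ₂ε₀A₂/d = 21.8 × 8.85×10⁻¹² × 6.99×10⁻³ / 3.17×10⁻⁴ = 4.25×10⁻⁹ F.
C = C₁ + C₂ = 4.35×10⁻⁹ F.

C ≈ 4.35 nF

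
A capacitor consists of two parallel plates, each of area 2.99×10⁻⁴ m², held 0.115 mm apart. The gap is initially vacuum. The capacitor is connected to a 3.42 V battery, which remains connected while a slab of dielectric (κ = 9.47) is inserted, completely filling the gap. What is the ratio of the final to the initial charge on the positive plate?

9.47

Battery connected ⇒ V is held fixed.
C₂ = 9.47 C₁ and Q = CV, so Q₂/Q₁ = C₂/C₁ = 9.47.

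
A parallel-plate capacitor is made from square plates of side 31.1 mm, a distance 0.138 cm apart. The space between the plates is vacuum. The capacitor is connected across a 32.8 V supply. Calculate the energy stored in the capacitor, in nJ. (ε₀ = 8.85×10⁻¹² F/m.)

A = (31.1 mm)² = 9.67×10⁻⁴ m².
C = ε₀A/d = 8.85×10⁻¹² × 9.67×10⁻⁴ / 1.38×10⁻³ = 6.20×10⁻¹² F.
U = ½CV² = ½ × 6.20×10⁻¹² × (32.8)² = 3.34×10⁻⁹ J.

3.34 nJ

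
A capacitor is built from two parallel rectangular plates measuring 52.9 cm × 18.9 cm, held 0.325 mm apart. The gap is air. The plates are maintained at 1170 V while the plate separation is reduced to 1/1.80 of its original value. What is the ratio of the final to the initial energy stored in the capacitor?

1.80

Battery connected ⇒ V is held fixed.
C₂ = 1.80 C₁ and U = ½CV², so U₂/U₁ = C₂/C₁ = 1.80.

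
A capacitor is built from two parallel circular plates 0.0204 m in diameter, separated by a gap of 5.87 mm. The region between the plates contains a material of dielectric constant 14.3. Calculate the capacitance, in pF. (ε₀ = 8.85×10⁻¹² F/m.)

7.05 pF

A = π(0.0204/2 m)² = 3.27×10⁻⁴ m².
C = κε₀A/d = 14.3 × 8.85×10⁻¹² × 3.27×10⁻⁴ / 5.87×10⁻³ = 7.05×10⁻¹² F.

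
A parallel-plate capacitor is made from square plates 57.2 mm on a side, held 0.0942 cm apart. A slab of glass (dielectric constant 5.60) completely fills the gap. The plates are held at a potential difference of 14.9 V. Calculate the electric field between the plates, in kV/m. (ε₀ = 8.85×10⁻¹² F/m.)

E = V/d = 14.9 / 9.42×10⁻⁴ = 1.58×10⁴ V/m.

E ≈ 15.8 kV/m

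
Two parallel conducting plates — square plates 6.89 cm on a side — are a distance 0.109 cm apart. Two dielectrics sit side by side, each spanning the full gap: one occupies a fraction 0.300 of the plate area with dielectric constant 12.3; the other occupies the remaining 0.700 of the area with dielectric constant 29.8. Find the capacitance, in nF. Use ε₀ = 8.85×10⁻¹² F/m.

C ≈ 0.946 nF

A = (6.89 cm)² = 4.75×10⁻³ m².
Side-by-side slabs ⇒ two capacitors in parallel, each spanning the full gap.
C₁ = κ₁ε₀A₁/d = 12.3 × 8.85×10⁻¹² × 1.42×10⁻³ / 1.09×10⁻³ = 1.42×10⁻¹⁰ F.
C₂ = κ₂ε₀A₂/d = 29.8 × 8.85×10⁻¹² × 3.32×10⁻³ / 1.09×10⁻³ = 8.04×10⁻¹⁰ F.
C = C₁ + C₂ = 9.46×10⁻¹⁰ F.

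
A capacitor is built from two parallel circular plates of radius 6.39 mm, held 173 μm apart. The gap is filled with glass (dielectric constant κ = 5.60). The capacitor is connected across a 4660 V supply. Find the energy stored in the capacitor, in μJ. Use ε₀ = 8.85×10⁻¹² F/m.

A = π(6.39 mm)² = 1.28×10⁻⁴ m².
C = κε₀A/d = 5.60 × 8.85×10⁻¹² × 1.28×10⁻⁴ / 1.73×10⁻⁴ = 3.67×10⁻¹¹ F.
U = ½CV² = ½ × 3.67×10⁻¹¹ × (4660)² = 3.99×10⁻⁴ J.

U ≈ 399 μJ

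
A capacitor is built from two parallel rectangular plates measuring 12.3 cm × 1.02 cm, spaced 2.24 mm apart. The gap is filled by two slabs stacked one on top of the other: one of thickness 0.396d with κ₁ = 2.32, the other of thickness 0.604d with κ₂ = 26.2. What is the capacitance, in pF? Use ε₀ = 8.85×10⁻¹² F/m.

A = 12.3 × 1.02 cm² = 1.25×10⁻³ m².
Stacked slabs ⇒ two capacitors in series, each with the full plate area.
C₁ = κ₁ε₀A/d₁ = 2.32 × 8.85×10⁻¹² × 1.25×10⁻³ / 8.87×10⁻⁴ = 2.90×10⁻¹¹ F.
C₂ = κ₂ε₀A/d₂ = 26.2 × 8.85×10⁻¹² × 1.25×10⁻³ / 1.35×10⁻³ = 2.15×10⁻¹⁰ F.
C = (1/C₁ + 1/C₂)⁻¹ = 2.56×10⁻¹¹ F.

C ≈ 25.6 pF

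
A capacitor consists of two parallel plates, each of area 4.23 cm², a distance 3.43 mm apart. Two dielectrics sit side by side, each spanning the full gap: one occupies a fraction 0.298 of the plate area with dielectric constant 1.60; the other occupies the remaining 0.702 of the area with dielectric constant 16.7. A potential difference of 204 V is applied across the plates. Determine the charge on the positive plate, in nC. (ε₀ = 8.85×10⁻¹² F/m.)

Q ≈ 2.72 nC

A = 4.23 cm² = 4.23×10⁻⁴ m².
Side-by-side slabs ⇒ two capacitors in parallel, each spanning the full gap.
C₁ = κ₁ε₀A₁/d = 1.60 × 8.85×10⁻¹² × 1.26×10⁻⁴ / 3.43×10⁻³ = 5.20×10⁻¹³ F.
C₂ = κ₂ε₀A₂/d = 16.7 × 8.85×10⁻¹² × 2.97×10⁻⁴ / 3.43×10⁻³ = 1.28×10⁻¹¹ F.
C = C₁ + C₂ = 1.33×10⁻¹¹ F.
Q = CV = 1.33×10⁻¹¹ × 204 = 2.72×10⁻⁹ C.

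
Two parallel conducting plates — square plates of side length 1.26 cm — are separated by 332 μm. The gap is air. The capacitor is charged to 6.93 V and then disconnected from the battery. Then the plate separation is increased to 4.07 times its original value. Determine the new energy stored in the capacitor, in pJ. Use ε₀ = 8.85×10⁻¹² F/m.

414 pJ

A = (1.26 cm)² = 1.59×10⁻⁴ m².
Initially C₁ = ε₀A/d = 8.85×10⁻¹² × 1.59×10⁻⁴ / 3.32×10⁻⁴ = 4.23×10⁻¹² F.
U₁ = 1.02×10⁻¹⁰ J.
Isolated ⇒ Q is held fixed. C₂ = 0.246 C₁ and U = Q²/(2C), so U₂/U₁ = C₁/C₂ = 4.07.
U₂ = 4.07 × 1.02×10⁻¹⁰ = 4.14×10⁻¹⁰ J.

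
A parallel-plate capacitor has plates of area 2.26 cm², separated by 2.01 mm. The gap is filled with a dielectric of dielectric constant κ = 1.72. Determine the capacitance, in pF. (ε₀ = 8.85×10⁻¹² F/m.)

A = 2.26 cm² = 2.26×10⁻⁴ m².
C = κε₀A/d = 1.72 × 8.85×10⁻¹² × 2.26×10⁻⁴ / 2.01×10⁻³ = 1.71×10⁻¹² F.

C ≈ 1.71 pF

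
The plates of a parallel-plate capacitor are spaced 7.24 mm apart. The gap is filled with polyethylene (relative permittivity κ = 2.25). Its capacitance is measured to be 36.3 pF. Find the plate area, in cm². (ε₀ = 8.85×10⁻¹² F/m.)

A = Cd/(κε₀) = 3.63×10⁻¹¹ × 7.24×10⁻³ / (2.25 × 8.85×10⁻¹²) = 1.32×10⁻² m².

A ≈ 132 cm²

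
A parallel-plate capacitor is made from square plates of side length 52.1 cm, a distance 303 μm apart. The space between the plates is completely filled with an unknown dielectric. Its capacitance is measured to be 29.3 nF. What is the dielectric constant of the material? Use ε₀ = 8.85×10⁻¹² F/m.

3.70

A = (52.1 cm)² = 0.271 m².
κ = Cd/(ε₀A) = 2.93×10⁻⁸ × 3.03×10⁻⁴ / (8.85×10⁻¹² × 0.271) = 3.70.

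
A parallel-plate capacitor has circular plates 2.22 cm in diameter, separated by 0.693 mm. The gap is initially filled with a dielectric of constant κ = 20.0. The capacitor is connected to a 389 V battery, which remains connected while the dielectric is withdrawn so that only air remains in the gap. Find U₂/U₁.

0.0500

Battery connected ⇒ V is held fixed.
C₂ = 0.0500 C₁ and U = ½CV², so U₂/U₁ = C₂/C₁ = 0.0500.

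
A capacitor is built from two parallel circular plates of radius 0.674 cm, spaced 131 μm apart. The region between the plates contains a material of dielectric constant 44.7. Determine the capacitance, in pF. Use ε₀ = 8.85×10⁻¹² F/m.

A = π(0.674 cm)² = 1.43×10⁻⁴ m².
C = κε₀A/d = 44.7 × 8.85×10⁻¹² × 1.43×10⁻⁴ / 1.31×10⁻⁴ = 4.31×10⁻¹⁰ F.

C ≈ 431 pF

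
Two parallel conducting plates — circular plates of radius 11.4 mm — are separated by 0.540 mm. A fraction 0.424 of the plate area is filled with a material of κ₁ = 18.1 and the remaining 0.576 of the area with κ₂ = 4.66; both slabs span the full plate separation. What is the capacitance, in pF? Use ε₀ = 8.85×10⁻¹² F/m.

69.3 pF

A = π(11.4 mm)² = 4.08×10⁻⁴ m².
Side-by-side slabs ⇒ two capacitors in parallel, each spanning the full gap.
C₁ = κ₁ε₀A₁/d = 18.1 × 8.85×10⁻¹² × 1.73×10⁻⁴ / 5.40×10⁻⁴ = 5.14×10⁻¹¹ F.
C₂ = κ₂ε₀A₂/d = 4.66 × 8.85×10⁻¹² × 2.35×10⁻⁴ / 5.40×10⁻⁴ = 1.80×10⁻¹¹ F.
C = C₁ + C₂ = 6.93×10⁻¹¹ F.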